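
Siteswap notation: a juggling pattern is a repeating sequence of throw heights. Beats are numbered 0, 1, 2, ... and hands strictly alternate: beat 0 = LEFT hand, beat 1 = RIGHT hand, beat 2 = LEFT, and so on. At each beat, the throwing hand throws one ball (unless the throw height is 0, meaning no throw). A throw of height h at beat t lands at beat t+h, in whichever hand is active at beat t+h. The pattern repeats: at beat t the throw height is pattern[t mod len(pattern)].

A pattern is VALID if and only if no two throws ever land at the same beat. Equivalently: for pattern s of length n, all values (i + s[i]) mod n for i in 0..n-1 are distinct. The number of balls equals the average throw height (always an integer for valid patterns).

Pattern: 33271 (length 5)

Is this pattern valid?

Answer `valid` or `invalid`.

Answer: invalid

Derivation:
i=0: (i + s[i]) mod n = (0 + 3) mod 5 = 3
i=1: (i + s[i]) mod n = (1 + 3) mod 5 = 4
i=2: (i + s[i]) mod n = (2 + 2) mod 5 = 4
i=3: (i + s[i]) mod n = (3 + 7) mod 5 = 0
i=4: (i + s[i]) mod n = (4 + 1) mod 5 = 0
Residues: [3, 4, 4, 0, 0], distinct: False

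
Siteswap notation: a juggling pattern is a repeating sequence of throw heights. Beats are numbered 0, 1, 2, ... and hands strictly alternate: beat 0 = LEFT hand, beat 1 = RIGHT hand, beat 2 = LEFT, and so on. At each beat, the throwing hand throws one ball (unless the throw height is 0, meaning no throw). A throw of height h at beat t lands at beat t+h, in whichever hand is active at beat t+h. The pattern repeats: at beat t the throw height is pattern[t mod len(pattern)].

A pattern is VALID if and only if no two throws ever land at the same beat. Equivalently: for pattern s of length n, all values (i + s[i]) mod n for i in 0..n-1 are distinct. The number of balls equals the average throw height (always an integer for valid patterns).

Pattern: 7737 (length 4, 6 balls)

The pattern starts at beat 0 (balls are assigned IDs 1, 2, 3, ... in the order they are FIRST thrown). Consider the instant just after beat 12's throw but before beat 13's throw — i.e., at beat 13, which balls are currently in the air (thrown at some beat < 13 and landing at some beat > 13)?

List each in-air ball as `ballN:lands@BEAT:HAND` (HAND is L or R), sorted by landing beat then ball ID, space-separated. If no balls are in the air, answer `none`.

Beat 0 (L): throw ball1 h=7 -> lands@7:R; in-air after throw: [b1@7:R]
Beat 1 (R): throw ball2 h=7 -> lands@8:L; in-air after throw: [b1@7:R b2@8:L]
Beat 2 (L): throw ball3 h=3 -> lands@5:R; in-air after throw: [b3@5:R b1@7:R b2@8:L]
Beat 3 (R): throw ball4 h=7 -> lands@10:L; in-air after throw: [b3@5:R b1@7:R b2@8:L b4@10:L]
Beat 4 (L): throw ball5 h=7 -> lands@11:R; in-air after throw: [b3@5:R b1@7:R b2@8:L b4@10:L b5@11:R]
Beat 5 (R): throw ball3 h=7 -> lands@12:L; in-air after throw: [b1@7:R b2@8:L b4@10:L b5@11:R b3@12:L]
Beat 6 (L): throw ball6 h=3 -> lands@9:R; in-air after throw: [b1@7:R b2@8:L b6@9:R b4@10:L b5@11:R b3@12:L]
Beat 7 (R): throw ball1 h=7 -> lands@14:L; in-air after throw: [b2@8:L b6@9:R b4@10:L b5@11:R b3@12:L b1@14:L]
Beat 8 (L): throw ball2 h=7 -> lands@15:R; in-air after throw: [b6@9:R b4@10:L b5@11:R b3@12:L b1@14:L b2@15:R]
Beat 9 (R): throw ball6 h=7 -> lands@16:L; in-air after throw: [b4@10:L b5@11:R b3@12:L b1@14:L b2@15:R b6@16:L]
Beat 10 (L): throw ball4 h=3 -> lands@13:R; in-air after throw: [b5@11:R b3@12:L b4@13:R b1@14:L b2@15:R b6@16:L]
Beat 11 (R): throw ball5 h=7 -> lands@18:L; in-air after throw: [b3@12:L b4@13:R b1@14:L b2@15:R b6@16:L b5@18:L]
Beat 12 (L): throw ball3 h=7 -> lands@19:R; in-air after throw: [b4@13:R b1@14:L b2@15:R b6@16:L b5@18:L b3@19:R]
Beat 13 (R): throw ball4 h=7 -> lands@20:L; in-air after throw: [b1@14:L b2@15:R b6@16:L b5@18:L b3@19:R b4@20:L]

Answer: ball1:lands@14:L ball2:lands@15:R ball6:lands@16:L ball5:lands@18:L ball3:lands@19:R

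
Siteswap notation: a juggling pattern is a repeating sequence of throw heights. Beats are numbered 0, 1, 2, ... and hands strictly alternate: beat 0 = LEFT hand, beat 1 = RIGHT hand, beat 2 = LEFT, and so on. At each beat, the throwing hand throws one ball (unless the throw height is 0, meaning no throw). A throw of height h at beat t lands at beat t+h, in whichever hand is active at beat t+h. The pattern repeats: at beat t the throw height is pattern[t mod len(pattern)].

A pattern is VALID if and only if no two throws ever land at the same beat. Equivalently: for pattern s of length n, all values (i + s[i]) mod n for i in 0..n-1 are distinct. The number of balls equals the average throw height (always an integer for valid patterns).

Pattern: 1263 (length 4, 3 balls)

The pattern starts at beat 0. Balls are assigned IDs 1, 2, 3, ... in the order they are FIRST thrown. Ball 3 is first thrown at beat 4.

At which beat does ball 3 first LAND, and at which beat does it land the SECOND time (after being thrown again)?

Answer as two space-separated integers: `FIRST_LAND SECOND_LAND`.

Answer: 5 7

Derivation:
Beat 0 (L): throw ball1 h=1 -> lands@1:R; in-air after throw: [b1@1:R]
Beat 1 (R): throw ball1 h=2 -> lands@3:R; in-air after throw: [b1@3:R]
Beat 2 (L): throw ball2 h=6 -> lands@8:L; in-air after throw: [b1@3:R b2@8:L]
Beat 3 (R): throw ball1 h=3 -> lands@6:L; in-air after throw: [b1@6:L b2@8:L]
Beat 4 (L): throw ball3 h=1 -> lands@5:R; in-air after throw: [b3@5:R b1@6:L b2@8:L]
Beat 5 (R): throw ball3 h=2 -> lands@7:R; in-air after throw: [b1@6:L b3@7:R b2@8:L]
Beat 6 (L): throw ball1 h=6 -> lands@12:L; in-air after throw: [b3@7:R b2@8:L b1@12:L]
Beat 7 (R): throw ball3 h=3 -> lands@10:L; in-air after throw: [b2@8:L b3@10:L b1@12:L]
Ball 3: thrown@4 h=1 -> first land @5; rethrown@5 h=2 -> second land @7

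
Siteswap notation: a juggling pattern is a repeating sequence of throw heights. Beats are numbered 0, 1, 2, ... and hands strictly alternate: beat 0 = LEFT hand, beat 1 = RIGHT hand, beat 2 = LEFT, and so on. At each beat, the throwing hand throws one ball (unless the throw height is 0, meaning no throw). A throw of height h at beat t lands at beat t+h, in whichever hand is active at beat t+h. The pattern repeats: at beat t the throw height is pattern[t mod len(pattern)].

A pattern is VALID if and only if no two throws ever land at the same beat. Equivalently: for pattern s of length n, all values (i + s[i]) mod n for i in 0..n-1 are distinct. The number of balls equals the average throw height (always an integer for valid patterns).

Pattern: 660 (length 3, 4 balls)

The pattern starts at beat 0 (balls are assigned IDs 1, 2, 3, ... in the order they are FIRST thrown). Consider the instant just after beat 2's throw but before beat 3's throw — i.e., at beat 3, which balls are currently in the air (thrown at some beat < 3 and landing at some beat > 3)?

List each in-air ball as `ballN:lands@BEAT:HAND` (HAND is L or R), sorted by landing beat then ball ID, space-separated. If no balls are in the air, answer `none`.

Answer: ball1:lands@6:L ball2:lands@7:R

Derivation:
Beat 0 (L): throw ball1 h=6 -> lands@6:L; in-air after throw: [b1@6:L]
Beat 1 (R): throw ball2 h=6 -> lands@7:R; in-air after throw: [b1@6:L b2@7:R]
Beat 3 (R): throw ball3 h=6 -> lands@9:R; in-air after throw: [b1@6:L b2@7:R b3@9:R]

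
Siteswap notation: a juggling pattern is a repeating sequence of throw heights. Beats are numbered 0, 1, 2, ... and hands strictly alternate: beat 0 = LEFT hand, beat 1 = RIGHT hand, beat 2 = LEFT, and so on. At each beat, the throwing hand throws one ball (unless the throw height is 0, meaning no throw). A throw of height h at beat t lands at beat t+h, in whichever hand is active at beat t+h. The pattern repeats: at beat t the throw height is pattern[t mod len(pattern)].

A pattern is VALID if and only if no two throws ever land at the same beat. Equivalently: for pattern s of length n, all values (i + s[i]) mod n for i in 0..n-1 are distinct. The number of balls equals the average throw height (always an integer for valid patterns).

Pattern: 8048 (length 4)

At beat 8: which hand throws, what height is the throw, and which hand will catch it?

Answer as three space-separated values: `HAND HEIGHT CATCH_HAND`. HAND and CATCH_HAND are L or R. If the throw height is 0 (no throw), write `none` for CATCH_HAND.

Beat 8: 8 mod 2 = 0, so hand = L
Throw height = pattern[8 mod 4] = pattern[0] = 8
Lands at beat 8+8=16, 16 mod 2 = 0, so catch hand = L

Answer: L 8 L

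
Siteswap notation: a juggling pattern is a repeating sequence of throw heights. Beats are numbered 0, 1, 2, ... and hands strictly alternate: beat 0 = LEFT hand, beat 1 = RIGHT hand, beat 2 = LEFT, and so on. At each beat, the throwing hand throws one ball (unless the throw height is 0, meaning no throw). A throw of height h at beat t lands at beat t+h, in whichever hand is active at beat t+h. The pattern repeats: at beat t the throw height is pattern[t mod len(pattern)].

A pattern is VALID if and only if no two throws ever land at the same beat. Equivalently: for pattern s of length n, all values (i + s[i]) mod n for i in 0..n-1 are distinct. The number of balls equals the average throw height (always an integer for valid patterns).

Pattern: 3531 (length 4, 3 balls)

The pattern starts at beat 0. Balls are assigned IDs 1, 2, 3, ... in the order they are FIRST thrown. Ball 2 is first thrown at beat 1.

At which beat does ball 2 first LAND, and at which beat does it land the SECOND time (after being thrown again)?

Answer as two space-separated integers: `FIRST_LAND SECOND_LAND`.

Beat 0 (L): throw ball1 h=3 -> lands@3:R; in-air after throw: [b1@3:R]
Beat 1 (R): throw ball2 h=5 -> lands@6:L; in-air after throw: [b1@3:R b2@6:L]
Beat 2 (L): throw ball3 h=3 -> lands@5:R; in-air after throw: [b1@3:R b3@5:R b2@6:L]
Beat 3 (R): throw ball1 h=1 -> lands@4:L; in-air after throw: [b1@4:L b3@5:R b2@6:L]
Beat 4 (L): throw ball1 h=3 -> lands@7:R; in-air after throw: [b3@5:R b2@6:L b1@7:R]
Beat 5 (R): throw ball3 h=5 -> lands@10:L; in-air after throw: [b2@6:L b1@7:R b3@10:L]
Beat 6 (L): throw ball2 h=3 -> lands@9:R; in-air after throw: [b1@7:R b2@9:R b3@10:L]
Beat 7 (R): throw ball1 h=1 -> lands@8:L; in-air after throw: [b1@8:L b2@9:R b3@10:L]
Beat 8 (L): throw ball1 h=3 -> lands@11:R; in-air after throw: [b2@9:R b3@10:L b1@11:R]
Beat 9 (R): throw ball2 h=5 -> lands@14:L; in-air after throw: [b3@10:L b1@11:R b2@14:L]
Ball 2: thrown@1 h=5 -> first land @6; rethrown@6 h=3 -> second land @9

Answer: 6 9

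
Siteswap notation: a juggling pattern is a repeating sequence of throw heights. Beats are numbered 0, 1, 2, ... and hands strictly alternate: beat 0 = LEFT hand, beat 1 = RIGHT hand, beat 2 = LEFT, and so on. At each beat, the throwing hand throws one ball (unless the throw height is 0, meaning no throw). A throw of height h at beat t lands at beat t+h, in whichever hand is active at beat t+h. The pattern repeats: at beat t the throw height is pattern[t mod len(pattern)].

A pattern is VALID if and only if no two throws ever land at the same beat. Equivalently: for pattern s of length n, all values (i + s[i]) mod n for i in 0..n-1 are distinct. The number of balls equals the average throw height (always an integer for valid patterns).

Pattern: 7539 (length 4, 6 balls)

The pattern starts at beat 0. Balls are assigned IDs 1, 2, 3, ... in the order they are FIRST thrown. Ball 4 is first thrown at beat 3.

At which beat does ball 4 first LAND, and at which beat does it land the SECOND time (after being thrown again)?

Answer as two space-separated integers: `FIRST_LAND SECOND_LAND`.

Beat 0 (L): throw ball1 h=7 -> lands@7:R; in-air after throw: [b1@7:R]
Beat 1 (R): throw ball2 h=5 -> lands@6:L; in-air after throw: [b2@6:L b1@7:R]
Beat 2 (L): throw ball3 h=3 -> lands@5:R; in-air after throw: [b3@5:R b2@6:L b1@7:R]
Beat 3 (R): throw ball4 h=9 -> lands@12:L; in-air after throw: [b3@5:R b2@6:L b1@7:R b4@12:L]
Beat 4 (L): throw ball5 h=7 -> lands@11:R; in-air after throw: [b3@5:R b2@6:L b1@7:R b5@11:R b4@12:L]
Beat 5 (R): throw ball3 h=5 -> lands@10:L; in-air after throw: [b2@6:L b1@7:R b3@10:L b5@11:R b4@12:L]
Beat 6 (L): throw ball2 h=3 -> lands@9:R; in-air after throw: [b1@7:R b2@9:R b3@10:L b5@11:R b4@12:L]
Beat 7 (R): throw ball1 h=9 -> lands@16:L; in-air after throw: [b2@9:R b3@10:L b5@11:R b4@12:L b1@16:L]
Beat 8 (L): throw ball6 h=7 -> lands@15:R; in-air after throw: [b2@9:R b3@10:L b5@11:R b4@12:L b6@15:R b1@16:L]
Beat 9 (R): throw ball2 h=5 -> lands@14:L; in-air after throw: [b3@10:L b5@11:R b4@12:L b2@14:L b6@15:R b1@16:L]
Beat 10 (L): throw ball3 h=3 -> lands@13:R; in-air after throw: [b5@11:R b4@12:L b3@13:R b2@14:L b6@15:R b1@16:L]
Beat 11 (R): throw ball5 h=9 -> lands@20:L; in-air after throw: [b4@12:L b3@13:R b2@14:L b6@15:R b1@16:L b5@20:L]
Beat 12 (L): throw ball4 h=7 -> lands@19:R; in-air after throw: [b3@13:R b2@14:L b6@15:R b1@16:L b4@19:R b5@20:L]
Beat 13 (R): throw ball3 h=5 -> lands@18:L; in-air after throw: [b2@14:L b6@15:R b1@16:L b3@18:L b4@19:R b5@20:L]
Ball 4: thrown@3 h=9 -> first land @12; rethrown@12 h=7 -> second land @19

Answer: 12 19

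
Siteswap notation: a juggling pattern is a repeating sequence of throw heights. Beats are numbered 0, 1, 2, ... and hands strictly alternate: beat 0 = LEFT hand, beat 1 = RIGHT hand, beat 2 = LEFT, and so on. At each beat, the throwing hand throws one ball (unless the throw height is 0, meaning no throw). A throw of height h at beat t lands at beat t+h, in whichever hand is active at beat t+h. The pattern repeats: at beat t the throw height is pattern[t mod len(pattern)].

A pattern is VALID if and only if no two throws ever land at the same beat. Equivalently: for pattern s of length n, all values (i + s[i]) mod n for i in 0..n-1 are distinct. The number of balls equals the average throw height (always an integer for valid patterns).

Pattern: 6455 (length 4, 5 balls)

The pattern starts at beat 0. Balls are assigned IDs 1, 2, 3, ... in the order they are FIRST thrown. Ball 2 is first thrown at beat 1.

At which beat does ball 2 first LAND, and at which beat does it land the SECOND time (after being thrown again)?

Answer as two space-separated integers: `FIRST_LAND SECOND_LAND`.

Answer: 5 9

Derivation:
Beat 0 (L): throw ball1 h=6 -> lands@6:L; in-air after throw: [b1@6:L]
Beat 1 (R): throw ball2 h=4 -> lands@5:R; in-air after throw: [b2@5:R b1@6:L]
Beat 2 (L): throw ball3 h=5 -> lands@7:R; in-air after throw: [b2@5:R b1@6:L b3@7:R]
Beat 3 (R): throw ball4 h=5 -> lands@8:L; in-air after throw: [b2@5:R b1@6:L b3@7:R b4@8:L]
Beat 4 (L): throw ball5 h=6 -> lands@10:L; in-air after throw: [b2@5:R b1@6:L b3@7:R b4@8:L b5@10:L]
Beat 5 (R): throw ball2 h=4 -> lands@9:R; in-air after throw: [b1@6:L b3@7:R b4@8:L b2@9:R b5@10:L]
Beat 6 (L): throw ball1 h=5 -> lands@11:R; in-air after throw: [b3@7:R b4@8:L b2@9:R b5@10:L b1@11:R]
Beat 7 (R): throw ball3 h=5 -> lands@12:L; in-air after throw: [b4@8:L b2@9:R b5@10:L b1@11:R b3@12:L]
Beat 8 (L): throw ball4 h=6 -> lands@14:L; in-air after throw: [b2@9:R b5@10:L b1@11:R b3@12:L b4@14:L]
Beat 9 (R): throw ball2 h=4 -> lands@13:R; in-air after throw: [b5@10:L b1@11:R b3@12:L b2@13:R b4@14:L]
Ball 2: thrown@1 h=4 -> first land @5; rethrown@5 h=4 -> second land @9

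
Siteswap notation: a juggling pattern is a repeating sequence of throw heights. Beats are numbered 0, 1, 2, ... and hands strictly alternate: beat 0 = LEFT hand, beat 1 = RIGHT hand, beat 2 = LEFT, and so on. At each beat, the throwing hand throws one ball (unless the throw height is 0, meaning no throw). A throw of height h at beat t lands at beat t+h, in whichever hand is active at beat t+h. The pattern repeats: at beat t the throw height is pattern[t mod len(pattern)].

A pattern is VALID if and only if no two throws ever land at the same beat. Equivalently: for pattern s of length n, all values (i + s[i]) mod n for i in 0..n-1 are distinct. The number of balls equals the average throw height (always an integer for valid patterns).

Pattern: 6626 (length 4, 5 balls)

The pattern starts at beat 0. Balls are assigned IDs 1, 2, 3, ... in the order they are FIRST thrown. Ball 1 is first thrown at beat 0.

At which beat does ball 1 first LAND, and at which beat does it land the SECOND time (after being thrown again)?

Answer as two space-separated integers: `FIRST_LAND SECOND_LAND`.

Answer: 6 8

Derivation:
Beat 0 (L): throw ball1 h=6 -> lands@6:L; in-air after throw: [b1@6:L]
Beat 1 (R): throw ball2 h=6 -> lands@7:R; in-air after throw: [b1@6:L b2@7:R]
Beat 2 (L): throw ball3 h=2 -> lands@4:L; in-air after throw: [b3@4:L b1@6:L b2@7:R]
Beat 3 (R): throw ball4 h=6 -> lands@9:R; in-air after throw: [b3@4:L b1@6:L b2@7:R b4@9:R]
Beat 4 (L): throw ball3 h=6 -> lands@10:L; in-air after throw: [b1@6:L b2@7:R b4@9:R b3@10:L]
Beat 5 (R): throw ball5 h=6 -> lands@11:R; in-air after throw: [b1@6:L b2@7:R b4@9:R b3@10:L b5@11:R]
Beat 6 (L): throw ball1 h=2 -> lands@8:L; in-air after throw: [b2@7:R b1@8:L b4@9:R b3@10:L b5@11:R]
Beat 7 (R): throw ball2 h=6 -> lands@13:R; in-air after throw: [b1@8:L b4@9:R b3@10:L b5@11:R b2@13:R]
Beat 8 (L): throw ball1 h=6 -> lands@14:L; in-air after throw: [b4@9:R b3@10:L b5@11:R b2@13:R b1@14:L]
Ball 1: thrown@0 h=6 -> first land @6; rethrown@6 h=2 -> second land @8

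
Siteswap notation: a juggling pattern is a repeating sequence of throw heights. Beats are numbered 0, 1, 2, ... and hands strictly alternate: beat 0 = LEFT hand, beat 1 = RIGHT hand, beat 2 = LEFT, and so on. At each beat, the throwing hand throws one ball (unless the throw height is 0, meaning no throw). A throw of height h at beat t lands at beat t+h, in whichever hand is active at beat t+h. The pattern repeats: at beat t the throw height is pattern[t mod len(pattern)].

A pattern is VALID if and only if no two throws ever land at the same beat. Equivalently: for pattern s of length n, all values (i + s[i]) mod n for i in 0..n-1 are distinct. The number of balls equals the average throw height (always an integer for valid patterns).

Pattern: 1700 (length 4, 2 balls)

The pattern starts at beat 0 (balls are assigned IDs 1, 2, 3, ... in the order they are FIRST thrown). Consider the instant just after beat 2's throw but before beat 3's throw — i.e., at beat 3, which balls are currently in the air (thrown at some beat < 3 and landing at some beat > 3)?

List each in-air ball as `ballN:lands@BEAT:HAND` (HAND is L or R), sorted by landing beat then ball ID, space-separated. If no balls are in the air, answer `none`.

Beat 0 (L): throw ball1 h=1 -> lands@1:R; in-air after throw: [b1@1:R]
Beat 1 (R): throw ball1 h=7 -> lands@8:L; in-air after throw: [b1@8:L]

Answer: ball1:lands@8:L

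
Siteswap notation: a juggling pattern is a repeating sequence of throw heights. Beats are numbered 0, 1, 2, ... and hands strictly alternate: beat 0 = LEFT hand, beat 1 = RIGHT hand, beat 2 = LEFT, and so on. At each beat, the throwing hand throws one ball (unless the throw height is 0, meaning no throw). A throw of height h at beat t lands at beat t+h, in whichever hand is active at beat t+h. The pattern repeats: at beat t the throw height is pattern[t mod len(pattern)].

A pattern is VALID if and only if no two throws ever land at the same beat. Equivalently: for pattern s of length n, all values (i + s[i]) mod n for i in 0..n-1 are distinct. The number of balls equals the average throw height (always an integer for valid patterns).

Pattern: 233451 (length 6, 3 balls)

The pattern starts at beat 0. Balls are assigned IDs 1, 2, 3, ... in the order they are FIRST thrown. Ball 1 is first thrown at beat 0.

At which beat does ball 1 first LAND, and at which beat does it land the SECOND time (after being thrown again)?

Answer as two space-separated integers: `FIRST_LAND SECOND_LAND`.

Beat 0 (L): throw ball1 h=2 -> lands@2:L; in-air after throw: [b1@2:L]
Beat 1 (R): throw ball2 h=3 -> lands@4:L; in-air after throw: [b1@2:L b2@4:L]
Beat 2 (L): throw ball1 h=3 -> lands@5:R; in-air after throw: [b2@4:L b1@5:R]
Beat 3 (R): throw ball3 h=4 -> lands@7:R; in-air after throw: [b2@4:L b1@5:R b3@7:R]
Beat 4 (L): throw ball2 h=5 -> lands@9:R; in-air after throw: [b1@5:R b3@7:R b2@9:R]
Beat 5 (R): throw ball1 h=1 -> lands@6:L; in-air after throw: [b1@6:L b3@7:R b2@9:R]
Ball 1: thrown@0 h=2 -> first land @2; rethrown@2 h=3 -> second land @5

Answer: 2 5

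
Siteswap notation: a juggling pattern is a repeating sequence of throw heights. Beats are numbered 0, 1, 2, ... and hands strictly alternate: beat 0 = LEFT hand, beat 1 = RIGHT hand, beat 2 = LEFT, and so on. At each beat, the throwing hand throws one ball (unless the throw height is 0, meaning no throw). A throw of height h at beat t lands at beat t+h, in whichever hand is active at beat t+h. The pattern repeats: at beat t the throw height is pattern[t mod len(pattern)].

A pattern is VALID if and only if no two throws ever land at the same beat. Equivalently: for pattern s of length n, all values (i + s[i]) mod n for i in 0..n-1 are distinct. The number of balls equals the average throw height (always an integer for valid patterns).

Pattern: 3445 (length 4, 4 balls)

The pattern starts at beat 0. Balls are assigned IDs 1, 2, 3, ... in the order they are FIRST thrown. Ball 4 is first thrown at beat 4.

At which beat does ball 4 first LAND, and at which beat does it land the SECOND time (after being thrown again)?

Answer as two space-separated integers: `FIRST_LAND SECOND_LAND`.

Answer: 7 12

Derivation:
Beat 0 (L): throw ball1 h=3 -> lands@3:R; in-air after throw: [b1@3:R]
Beat 1 (R): throw ball2 h=4 -> lands@5:R; in-air after throw: [b1@3:R b2@5:R]
Beat 2 (L): throw ball3 h=4 -> lands@6:L; in-air after throw: [b1@3:R b2@5:R b3@6:L]
Beat 3 (R): throw ball1 h=5 -> lands@8:L; in-air after throw: [b2@5:R b3@6:L b1@8:L]
Beat 4 (L): throw ball4 h=3 -> lands@7:R; in-air after throw: [b2@5:R b3@6:L b4@7:R b1@8:L]
Beat 5 (R): throw ball2 h=4 -> lands@9:R; in-air after throw: [b3@6:L b4@7:R b1@8:L b2@9:R]
Beat 6 (L): throw ball3 h=4 -> lands@10:L; in-air after throw: [b4@7:R b1@8:L b2@9:R b3@10:L]
Beat 7 (R): throw ball4 h=5 -> lands@12:L; in-air after throw: [b1@8:L b2@9:R b3@10:L b4@12:L]
Beat 8 (L): throw ball1 h=3 -> lands@11:R; in-air after throw: [b2@9:R b3@10:L b1@11:R b4@12:L]
Beat 9 (R): throw ball2 h=4 -> lands@13:R; in-air after throw: [b3@10:L b1@11:R b4@12:L b2@13:R]
Beat 10 (L): throw ball3 h=4 -> lands@14:L; in-air after throw: [b1@11:R b4@12:L b2@13:R b3@14:L]
Beat 11 (R): throw ball1 h=5 -> lands@16:L; in-air after throw: [b4@12:L b2@13:R b3@14:L b1@16:L]
Beat 12 (L): throw ball4 h=3 -> lands@15:R; in-air after throw: [b2@13:R b3@14:L b4@15:R b1@16:L]
Ball 4: thrown@4 h=3 -> first land @7; rethrown@7 h=5 -> second land @12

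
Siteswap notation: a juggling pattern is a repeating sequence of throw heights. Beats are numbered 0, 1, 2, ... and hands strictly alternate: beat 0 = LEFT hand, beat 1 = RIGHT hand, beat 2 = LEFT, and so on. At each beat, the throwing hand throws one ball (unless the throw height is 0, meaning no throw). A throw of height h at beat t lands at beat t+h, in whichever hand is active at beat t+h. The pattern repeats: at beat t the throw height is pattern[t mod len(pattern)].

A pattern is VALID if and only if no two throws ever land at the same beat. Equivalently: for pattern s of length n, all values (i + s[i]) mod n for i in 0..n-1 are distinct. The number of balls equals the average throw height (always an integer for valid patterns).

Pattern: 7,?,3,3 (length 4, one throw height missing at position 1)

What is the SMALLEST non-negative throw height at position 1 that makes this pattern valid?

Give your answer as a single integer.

i=0: (0 + 7) mod 4 = 3
i=1: s[i]=? (unknown)
i=2: (2 + 3) mod 4 = 1
i=3: (3 + 3) mod 4 = 2
Known residues: [1, 2, 3]; need a permutation of 0..3, so missing residue r = 0
Need (1 + s) mod 4 = 0; smallest s = (0 - 1) mod 4 = 3

Answer: 3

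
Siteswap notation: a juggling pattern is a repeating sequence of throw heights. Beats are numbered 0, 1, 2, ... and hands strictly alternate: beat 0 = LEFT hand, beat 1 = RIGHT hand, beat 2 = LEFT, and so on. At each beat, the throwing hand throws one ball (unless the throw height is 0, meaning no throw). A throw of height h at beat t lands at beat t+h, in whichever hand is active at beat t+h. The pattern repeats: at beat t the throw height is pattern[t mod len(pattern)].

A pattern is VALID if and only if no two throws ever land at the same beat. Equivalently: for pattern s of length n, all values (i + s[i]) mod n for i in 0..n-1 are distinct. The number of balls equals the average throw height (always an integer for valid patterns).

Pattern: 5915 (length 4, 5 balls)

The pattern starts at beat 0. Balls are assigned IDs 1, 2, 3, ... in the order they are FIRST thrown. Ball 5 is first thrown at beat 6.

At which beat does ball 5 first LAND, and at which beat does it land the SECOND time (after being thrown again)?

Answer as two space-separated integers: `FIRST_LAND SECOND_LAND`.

Answer: 7 12

Derivation:
Beat 0 (L): throw ball1 h=5 -> lands@5:R; in-air after throw: [b1@5:R]
Beat 1 (R): throw ball2 h=9 -> lands@10:L; in-air after throw: [b1@5:R b2@10:L]
Beat 2 (L): throw ball3 h=1 -> lands@3:R; in-air after throw: [b3@3:R b1@5:R b2@10:L]
Beat 3 (R): throw ball3 h=5 -> lands@8:L; in-air after throw: [b1@5:R b3@8:L b2@10:L]
Beat 4 (L): throw ball4 h=5 -> lands@9:R; in-air after throw: [b1@5:R b3@8:L b4@9:R b2@10:L]
Beat 5 (R): throw ball1 h=9 -> lands@14:L; in-air after throw: [b3@8:L b4@9:R b2@10:L b1@14:L]
Beat 6 (L): throw ball5 h=1 -> lands@7:R; in-air after throw: [b5@7:R b3@8:L b4@9:R b2@10:L b1@14:L]
Beat 7 (R): throw ball5 h=5 -> lands@12:L; in-air after throw: [b3@8:L b4@9:R b2@10:L b5@12:L b1@14:L]
Beat 8 (L): throw ball3 h=5 -> lands@13:R; in-air after throw: [b4@9:R b2@10:L b5@12:L b3@13:R b1@14:L]
Beat 9 (R): throw ball4 h=9 -> lands@18:L; in-air after throw: [b2@10:L b5@12:L b3@13:R b1@14:L b4@18:L]
Beat 10 (L): throw ball2 h=1 -> lands@11:R; in-air after throw: [b2@11:R b5@12:L b3@13:R b1@14:L b4@18:L]
Beat 11 (R): throw ball2 h=5 -> lands@16:L; in-air after throw: [b5@12:L b3@13:R b1@14:L b2@16:L b4@18:L]
Beat 12 (L): throw ball5 h=5 -> lands@17:R; in-air after throw: [b3@13:R b1@14:L b2@16:L b5@17:R b4@18:L]
Ball 5: thrown@6 h=1 -> first land @7; rethrown@7 h=5 -> second land @12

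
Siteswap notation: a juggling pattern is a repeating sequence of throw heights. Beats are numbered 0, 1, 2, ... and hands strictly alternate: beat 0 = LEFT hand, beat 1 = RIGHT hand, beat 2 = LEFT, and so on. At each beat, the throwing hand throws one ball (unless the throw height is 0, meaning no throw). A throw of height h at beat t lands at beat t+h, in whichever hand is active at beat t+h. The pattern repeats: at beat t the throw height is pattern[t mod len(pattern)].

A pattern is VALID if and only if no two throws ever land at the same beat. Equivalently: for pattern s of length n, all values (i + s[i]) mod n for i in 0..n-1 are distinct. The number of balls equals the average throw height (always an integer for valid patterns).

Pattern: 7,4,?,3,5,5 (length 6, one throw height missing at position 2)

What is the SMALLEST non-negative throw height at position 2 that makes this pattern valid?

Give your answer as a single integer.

i=0: (0 + 7) mod 6 = 1
i=1: (1 + 4) mod 6 = 5
i=2: s[i]=? (unknown)
i=3: (3 + 3) mod 6 = 0
i=4: (4 + 5) mod 6 = 3
i=5: (5 + 5) mod 6 = 4
Known residues: [0, 1, 3, 4, 5]; need a permutation of 0..5, so missing residue r = 2
Need (2 + s) mod 6 = 2; smallest s = (2 - 2) mod 6 = 0

Answer: 0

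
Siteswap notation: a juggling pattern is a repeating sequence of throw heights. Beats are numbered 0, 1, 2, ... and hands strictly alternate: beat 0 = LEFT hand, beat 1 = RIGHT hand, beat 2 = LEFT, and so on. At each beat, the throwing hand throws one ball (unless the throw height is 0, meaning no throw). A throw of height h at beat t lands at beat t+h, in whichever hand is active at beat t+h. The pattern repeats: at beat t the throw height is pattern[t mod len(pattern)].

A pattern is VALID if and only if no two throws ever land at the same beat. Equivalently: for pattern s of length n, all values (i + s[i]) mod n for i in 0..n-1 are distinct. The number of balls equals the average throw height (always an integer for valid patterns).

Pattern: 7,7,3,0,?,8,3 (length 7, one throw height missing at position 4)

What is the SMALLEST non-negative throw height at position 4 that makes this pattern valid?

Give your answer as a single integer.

Answer: 0

Derivation:
i=0: (0 + 7) mod 7 = 0
i=1: (1 + 7) mod 7 = 1
i=2: (2 + 3) mod 7 = 5
i=3: (3 + 0) mod 7 = 3
i=4: s[i]=? (unknown)
i=5: (5 + 8) mod 7 = 6
i=6: (6 + 3) mod 7 = 2
Known residues: [0, 1, 2, 3, 5, 6]; need a permutation of 0..6, so missing residue r = 4
Need (4 + s) mod 7 = 4; smallest s = (4 - 4) mod 7 = 0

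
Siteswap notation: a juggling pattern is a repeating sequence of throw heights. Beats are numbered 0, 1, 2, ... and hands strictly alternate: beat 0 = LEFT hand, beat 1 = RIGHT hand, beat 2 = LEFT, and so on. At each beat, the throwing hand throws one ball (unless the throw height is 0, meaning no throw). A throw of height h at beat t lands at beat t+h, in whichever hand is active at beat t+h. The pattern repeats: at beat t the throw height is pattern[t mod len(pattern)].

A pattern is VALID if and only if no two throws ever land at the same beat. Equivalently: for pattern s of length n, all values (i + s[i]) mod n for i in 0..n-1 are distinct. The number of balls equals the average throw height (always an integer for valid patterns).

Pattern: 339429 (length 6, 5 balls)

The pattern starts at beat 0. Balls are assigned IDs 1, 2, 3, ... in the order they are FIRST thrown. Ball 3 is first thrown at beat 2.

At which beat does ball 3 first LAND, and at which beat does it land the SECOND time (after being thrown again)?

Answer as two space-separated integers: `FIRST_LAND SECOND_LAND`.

Answer: 11 20

Derivation:
Beat 0 (L): throw ball1 h=3 -> lands@3:R; in-air after throw: [b1@3:R]
Beat 1 (R): throw ball2 h=3 -> lands@4:L; in-air after throw: [b1@3:R b2@4:L]
Beat 2 (L): throw ball3 h=9 -> lands@11:R; in-air after throw: [b1@3:R b2@4:L b3@11:R]
Beat 3 (R): throw ball1 h=4 -> lands@7:R; in-air after throw: [b2@4:L b1@7:R b3@11:R]
Beat 4 (L): throw ball2 h=2 -> lands@6:L; in-air after throw: [b2@6:L b1@7:R b3@11:R]
Beat 5 (R): throw ball4 h=9 -> lands@14:L; in-air after throw: [b2@6:L b1@7:R b3@11:R b4@14:L]
Beat 6 (L): throw ball2 h=3 -> lands@9:R; in-air after throw: [b1@7:R b2@9:R b3@11:R b4@14:L]
Beat 7 (R): throw ball1 h=3 -> lands@10:L; in-air after throw: [b2@9:R b1@10:L b3@11:R b4@14:L]
Beat 8 (L): throw ball5 h=9 -> lands@17:R; in-air after throw: [b2@9:R b1@10:L b3@11:R b4@14:L b5@17:R]
Beat 9 (R): throw ball2 h=4 -> lands@13:R; in-air after throw: [b1@10:L b3@11:R b2@13:R b4@14:L b5@17:R]
Beat 10 (L): throw ball1 h=2 -> lands@12:L; in-air after throw: [b3@11:R b1@12:L b2@13:R b4@14:L b5@17:R]
Beat 11 (R): throw ball3 h=9 -> lands@20:L; in-air after throw: [b1@12:L b2@13:R b4@14:L b5@17:R b3@20:L]
Beat 12 (L): throw ball1 h=3 -> lands@15:R; in-air after throw: [b2@13:R b4@14:L b1@15:R b5@17:R b3@20:L]
Beat 13 (R): throw ball2 h=3 -> lands@16:L; in-air after throw: [b4@14:L b1@15:R b2@16:L b5@17:R b3@20:L]
Beat 14 (L): throw ball4 h=9 -> lands@23:R; in-air after throw: [b1@15:R b2@16:L b5@17:R b3@20:L b4@23:R]
Beat 15 (R): throw ball1 h=4 -> lands@19:R; in-air after throw: [b2@16:L b5@17:R b1@19:R b3@20:L b4@23:R]
Ball 3: thrown@2 h=9 -> first land @11; rethrown@11 h=9 -> second land @20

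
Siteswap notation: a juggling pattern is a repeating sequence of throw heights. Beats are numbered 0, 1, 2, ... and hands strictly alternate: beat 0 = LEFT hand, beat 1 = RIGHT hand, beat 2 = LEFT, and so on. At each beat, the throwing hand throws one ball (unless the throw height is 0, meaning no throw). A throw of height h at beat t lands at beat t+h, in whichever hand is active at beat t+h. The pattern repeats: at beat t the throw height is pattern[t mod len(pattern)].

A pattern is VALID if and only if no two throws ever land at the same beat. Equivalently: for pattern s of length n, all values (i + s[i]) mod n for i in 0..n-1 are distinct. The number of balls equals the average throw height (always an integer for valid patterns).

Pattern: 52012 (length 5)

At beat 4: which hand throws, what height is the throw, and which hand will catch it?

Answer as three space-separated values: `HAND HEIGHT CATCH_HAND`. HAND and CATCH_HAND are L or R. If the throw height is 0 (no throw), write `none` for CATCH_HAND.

Beat 4: 4 mod 2 = 0, so hand = L
Throw height = pattern[4 mod 5] = pattern[4] = 2
Lands at beat 4+2=6, 6 mod 2 = 0, so catch hand = L

Answer: L 2 L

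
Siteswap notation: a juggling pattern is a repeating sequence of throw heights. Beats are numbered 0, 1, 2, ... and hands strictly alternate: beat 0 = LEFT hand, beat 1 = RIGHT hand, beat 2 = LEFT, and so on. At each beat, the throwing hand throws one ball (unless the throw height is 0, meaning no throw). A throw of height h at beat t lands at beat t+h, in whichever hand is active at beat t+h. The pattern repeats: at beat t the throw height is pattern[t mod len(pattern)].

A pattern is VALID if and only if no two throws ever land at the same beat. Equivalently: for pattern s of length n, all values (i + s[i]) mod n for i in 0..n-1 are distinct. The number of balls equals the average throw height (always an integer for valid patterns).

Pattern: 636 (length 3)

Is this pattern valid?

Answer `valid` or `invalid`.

i=0: (i + s[i]) mod n = (0 + 6) mod 3 = 0
i=1: (i + s[i]) mod n = (1 + 3) mod 3 = 1
i=2: (i + s[i]) mod n = (2 + 6) mod 3 = 2
Residues: [0, 1, 2], distinct: True

Answer: valid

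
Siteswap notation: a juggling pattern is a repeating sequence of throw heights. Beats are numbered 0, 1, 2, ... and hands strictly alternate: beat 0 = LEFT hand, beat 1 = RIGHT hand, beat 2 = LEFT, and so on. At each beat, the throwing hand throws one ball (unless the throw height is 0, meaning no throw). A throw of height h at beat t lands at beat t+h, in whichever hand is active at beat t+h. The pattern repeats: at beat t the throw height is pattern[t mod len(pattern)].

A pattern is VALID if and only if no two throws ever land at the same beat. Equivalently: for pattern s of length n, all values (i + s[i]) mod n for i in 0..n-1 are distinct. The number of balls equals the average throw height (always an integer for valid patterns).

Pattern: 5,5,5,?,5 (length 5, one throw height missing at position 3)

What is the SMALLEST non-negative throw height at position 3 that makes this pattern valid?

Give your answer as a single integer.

Answer: 0

Derivation:
i=0: (0 + 5) mod 5 = 0
i=1: (1 + 5) mod 5 = 1
i=2: (2 + 5) mod 5 = 2
i=3: s[i]=? (unknown)
i=4: (4 + 5) mod 5 = 4
Known residues: [0, 1, 2, 4]; need a permutation of 0..4, so missing residue r = 3
Need (3 + s) mod 5 = 3; smallest s = (3 - 3) mod 5 = 0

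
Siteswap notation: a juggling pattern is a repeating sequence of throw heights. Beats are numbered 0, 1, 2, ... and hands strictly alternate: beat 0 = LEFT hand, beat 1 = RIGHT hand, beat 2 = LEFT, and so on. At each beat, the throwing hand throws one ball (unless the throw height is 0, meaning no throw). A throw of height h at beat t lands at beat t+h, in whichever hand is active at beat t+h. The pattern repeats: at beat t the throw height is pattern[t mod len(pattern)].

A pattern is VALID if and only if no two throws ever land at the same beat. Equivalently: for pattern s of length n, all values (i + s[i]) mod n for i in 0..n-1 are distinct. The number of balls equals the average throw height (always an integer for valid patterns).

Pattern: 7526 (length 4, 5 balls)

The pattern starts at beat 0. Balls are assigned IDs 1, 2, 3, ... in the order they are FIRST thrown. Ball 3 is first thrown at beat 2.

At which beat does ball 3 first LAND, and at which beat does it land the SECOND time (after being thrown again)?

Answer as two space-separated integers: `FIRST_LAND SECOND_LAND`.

Beat 0 (L): throw ball1 h=7 -> lands@7:R; in-air after throw: [b1@7:R]
Beat 1 (R): throw ball2 h=5 -> lands@6:L; in-air after throw: [b2@6:L b1@7:R]
Beat 2 (L): throw ball3 h=2 -> lands@4:L; in-air after throw: [b3@4:L b2@6:L b1@7:R]
Beat 3 (R): throw ball4 h=6 -> lands@9:R; in-air after throw: [b3@4:L b2@6:L b1@7:R b4@9:R]
Beat 4 (L): throw ball3 h=7 -> lands@11:R; in-air after throw: [b2@6:L b1@7:R b4@9:R b3@11:R]
Beat 5 (R): throw ball5 h=5 -> lands@10:L; in-air after throw: [b2@6:L b1@7:R b4@9:R b5@10:L b3@11:R]
Beat 6 (L): throw ball2 h=2 -> lands@8:L; in-air after throw: [b1@7:R b2@8:L b4@9:R b5@10:L b3@11:R]
Beat 7 (R): throw ball1 h=6 -> lands@13:R; in-air after throw: [b2@8:L b4@9:R b5@10:L b3@11:R b1@13:R]
Beat 8 (L): throw ball2 h=7 -> lands@15:R; in-air after throw: [b4@9:R b5@10:L b3@11:R b1@13:R b2@15:R]
Beat 9 (R): throw ball4 h=5 -> lands@14:L; in-air after throw: [b5@10:L b3@11:R b1@13:R b4@14:L b2@15:R]
Beat 10 (L): throw ball5 h=2 -> lands@12:L; in-air after throw: [b3@11:R b5@12:L b1@13:R b4@14:L b2@15:R]
Beat 11 (R): throw ball3 h=6 -> lands@17:R; in-air after throw: [b5@12:L b1@13:R b4@14:L b2@15:R b3@17:R]
Ball 3: thrown@2 h=2 -> first land @4; rethrown@4 h=7 -> second land @11

Answer: 4 11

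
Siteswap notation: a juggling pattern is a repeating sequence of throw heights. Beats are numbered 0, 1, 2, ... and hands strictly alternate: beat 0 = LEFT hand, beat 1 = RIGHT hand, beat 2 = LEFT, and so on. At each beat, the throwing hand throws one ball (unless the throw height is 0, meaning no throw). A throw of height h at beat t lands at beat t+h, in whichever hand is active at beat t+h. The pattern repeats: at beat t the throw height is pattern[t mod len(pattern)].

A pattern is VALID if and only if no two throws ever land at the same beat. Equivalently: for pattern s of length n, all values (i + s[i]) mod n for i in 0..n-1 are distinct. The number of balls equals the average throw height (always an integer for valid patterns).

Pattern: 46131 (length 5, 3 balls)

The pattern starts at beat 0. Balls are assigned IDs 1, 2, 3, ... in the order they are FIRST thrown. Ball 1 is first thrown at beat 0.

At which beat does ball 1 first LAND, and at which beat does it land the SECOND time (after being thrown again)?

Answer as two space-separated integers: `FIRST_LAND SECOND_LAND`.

Answer: 4 5

Derivation:
Beat 0 (L): throw ball1 h=4 -> lands@4:L; in-air after throw: [b1@4:L]
Beat 1 (R): throw ball2 h=6 -> lands@7:R; in-air after throw: [b1@4:L b2@7:R]
Beat 2 (L): throw ball3 h=1 -> lands@3:R; in-air after throw: [b3@3:R b1@4:L b2@7:R]
Beat 3 (R): throw ball3 h=3 -> lands@6:L; in-air after throw: [b1@4:L b3@6:L b2@7:R]
Beat 4 (L): throw ball1 h=1 -> lands@5:R; in-air after throw: [b1@5:R b3@6:L b2@7:R]
Beat 5 (R): throw ball1 h=4 -> lands@9:R; in-air after throw: [b3@6:L b2@7:R b1@9:R]
Ball 1: thrown@0 h=4 -> first land @4; rethrown@4 h=1 -> second land @5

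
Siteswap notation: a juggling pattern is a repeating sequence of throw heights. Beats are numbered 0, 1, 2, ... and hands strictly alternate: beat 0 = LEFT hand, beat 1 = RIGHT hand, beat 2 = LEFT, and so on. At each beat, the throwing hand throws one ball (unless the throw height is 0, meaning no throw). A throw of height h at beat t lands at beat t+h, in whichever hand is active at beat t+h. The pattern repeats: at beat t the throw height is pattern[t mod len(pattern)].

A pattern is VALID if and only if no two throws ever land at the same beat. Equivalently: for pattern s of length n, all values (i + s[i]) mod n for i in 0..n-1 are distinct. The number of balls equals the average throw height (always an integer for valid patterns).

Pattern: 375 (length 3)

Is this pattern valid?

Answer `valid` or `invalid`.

i=0: (i + s[i]) mod n = (0 + 3) mod 3 = 0
i=1: (i + s[i]) mod n = (1 + 7) mod 3 = 2
i=2: (i + s[i]) mod n = (2 + 5) mod 3 = 1
Residues: [0, 2, 1], distinct: True

Answer: valid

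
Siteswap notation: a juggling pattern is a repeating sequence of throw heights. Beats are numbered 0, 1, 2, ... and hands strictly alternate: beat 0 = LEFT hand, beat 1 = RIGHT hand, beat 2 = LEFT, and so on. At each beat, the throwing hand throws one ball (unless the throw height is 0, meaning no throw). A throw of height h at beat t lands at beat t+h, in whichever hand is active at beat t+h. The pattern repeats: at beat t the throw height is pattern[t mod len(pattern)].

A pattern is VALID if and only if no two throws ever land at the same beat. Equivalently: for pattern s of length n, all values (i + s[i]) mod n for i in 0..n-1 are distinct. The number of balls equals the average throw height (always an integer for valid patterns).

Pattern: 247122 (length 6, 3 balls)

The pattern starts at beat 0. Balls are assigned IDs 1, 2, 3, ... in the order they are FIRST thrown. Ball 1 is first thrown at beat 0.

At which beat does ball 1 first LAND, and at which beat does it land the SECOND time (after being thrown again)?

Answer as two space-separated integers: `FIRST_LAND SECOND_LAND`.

Answer: 2 9

Derivation:
Beat 0 (L): throw ball1 h=2 -> lands@2:L; in-air after throw: [b1@2:L]
Beat 1 (R): throw ball2 h=4 -> lands@5:R; in-air after throw: [b1@2:L b2@5:R]
Beat 2 (L): throw ball1 h=7 -> lands@9:R; in-air after throw: [b2@5:R b1@9:R]
Beat 3 (R): throw ball3 h=1 -> lands@4:L; in-air after throw: [b3@4:L b2@5:R b1@9:R]
Beat 4 (L): throw ball3 h=2 -> lands@6:L; in-air after throw: [b2@5:R b3@6:L b1@9:R]
Beat 5 (R): throw ball2 h=2 -> lands@7:R; in-air after throw: [b3@6:L b2@7:R b1@9:R]
Beat 6 (L): throw ball3 h=2 -> lands@8:L; in-air after throw: [b2@7:R b3@8:L b1@9:R]
Beat 7 (R): throw ball2 h=4 -> lands@11:R; in-air after throw: [b3@8:L b1@9:R b2@11:R]
Beat 8 (L): throw ball3 h=7 -> lands@15:R; in-air after throw: [b1@9:R b2@11:R b3@15:R]
Beat 9 (R): throw ball1 h=1 -> lands@10:L; in-air after throw: [b1@10:L b2@11:R b3@15:R]
Ball 1: thrown@0 h=2 -> first land @2; rethrown@2 h=7 -> second land @9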